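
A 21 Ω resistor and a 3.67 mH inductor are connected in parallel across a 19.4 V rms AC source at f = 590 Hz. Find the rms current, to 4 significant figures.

1.699 A

ω = 2πf = 3707 rad/s
X_L = ωL = 13.60 Ω
Parallel: admittances add. Y = 1/R + 1/(jωL)
Y = (0.04762 − j0.07350) S
|Y| = 0.08758 S → |Z| = 1/|Y| = 11.42 Ω, ∠Z = −∠Y = 57.06°
I = V/|Z| = 19.4/11.42 = 1.699 A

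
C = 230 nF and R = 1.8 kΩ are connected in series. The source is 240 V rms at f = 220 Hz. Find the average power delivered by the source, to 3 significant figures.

7.89 W

ω = 2πf = 1382 rad/s
X_C = 1/(ωC) = 3150 Ω
Z = 1800 − j3150 Ω
|Z| = √(1800² + 3150²) = 3620 Ω
∠Z = arctan(-3150/1800) = -60.2°
I = V/|Z| = 66.2 mA
P = VI cos φ = 240 × 0.0662 × cos(-60.2°) = 7.89 W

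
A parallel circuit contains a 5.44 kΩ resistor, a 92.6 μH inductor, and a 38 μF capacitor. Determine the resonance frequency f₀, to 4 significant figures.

ω₀ = 1/√(LC) = 1/√(9.26e-05 × 3.8e-05) = 16860 rad/s
f₀ = ω₀/(2π) = 2.683 kHz

2.683 kHz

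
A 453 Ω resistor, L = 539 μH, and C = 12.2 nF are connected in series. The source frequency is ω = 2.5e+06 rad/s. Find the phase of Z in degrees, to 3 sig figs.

71.0°

X_L = ωL = 1350 Ω
X_C = 1/(ωC) = 32.8 Ω
Net reactance X = X_L − X_C = 1310 Ω
Z = 453 + j1310 Ω
|Z| = √(453² + 1310²) = 1390 Ω
∠Z = arctan(1310/453) = 71.0°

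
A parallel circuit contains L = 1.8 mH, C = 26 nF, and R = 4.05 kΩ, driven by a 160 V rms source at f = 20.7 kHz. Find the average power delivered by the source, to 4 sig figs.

ω = 2πf = 130100 rad/s
X_L = ωL = 234.1 Ω
X_C = 1/(ωC) = 295.7 Ω
Parallel: admittances add. Y = 1/R + 1/(jωL) + jωC
Y = (0.0002469 − j0.0008899) S
|Y| = 0.0009235 S → |Z| = 1/|Y| = 1083 Ω, ∠Z = −∠Y = 74.49°
I = V/|Z| = 147.8 mA
P = VI cos φ = 160 × 0.1478 × cos(74.49°) = 6.321 W

6.321 W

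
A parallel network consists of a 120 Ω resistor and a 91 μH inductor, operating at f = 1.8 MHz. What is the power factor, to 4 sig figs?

ω = 2πf = 1.131e+07 rad/s
X_L = ωL = 1029 Ω
Parallel: admittances add. Y = 1/R + 1/(jωL)
Y = (0.008333 − j0.0009716) S
|Y| = 0.008390 S → |Z| = 1/|Y| = 119.2 Ω, ∠Z = −∠Y = 6.650°
cos φ = cos(6.650°) = 0.9933

0.9933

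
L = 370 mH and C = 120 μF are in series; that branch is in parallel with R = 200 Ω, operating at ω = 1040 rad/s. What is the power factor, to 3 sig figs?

X_L = ωL = 385 Ω
X_C = 1/(ωC) = 8.01 Ω
Branch 1: Z₁ = R = 200 Ω
Branch 2 (series LC): Z₂ = j(X_L − X_C) = j377 Ω
Parallel: Z = Z₁Z₂/(Z₁+Z₂), |Z| = 177 Ω, ∠Z = 28.0°
cos φ = cos(28.0°) = 0.883

0.883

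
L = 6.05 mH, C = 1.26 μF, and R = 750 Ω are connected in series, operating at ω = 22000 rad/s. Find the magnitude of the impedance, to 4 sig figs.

X_L = ωL = 133.1 Ω
X_C = 1/(ωC) = 36.08 Ω
Net reactance X = X_L − X_C = 97.02 Ω
Z = 750.0 + j97.02 Ω
|Z| = √(750.0² + 97.02²) = 756.2 Ω

756.2 Ω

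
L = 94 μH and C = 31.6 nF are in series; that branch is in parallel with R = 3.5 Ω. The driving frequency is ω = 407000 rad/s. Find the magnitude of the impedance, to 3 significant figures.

3.49 Ω

X_L = ωL = 38.3 Ω
X_C = 1/(ωC) = 77.8 Ω
Branch 1: Z₁ = R = 3.50 Ω
Branch 2 (series LC): Z₂ = j(X_L − X_C) = −j39.5 Ω
Parallel: Z = Z₁Z₂/(Z₁+Z₂), |Z| = 3.49 Ω, ∠Z = -5.06°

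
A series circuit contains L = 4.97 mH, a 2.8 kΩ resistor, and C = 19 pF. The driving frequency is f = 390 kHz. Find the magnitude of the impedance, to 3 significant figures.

ω = 2πf = 2.45e+06 rad/s
X_L = ωL = 12200 Ω
X_C = 1/(ωC) = 21500 Ω
Net reactance X = X_L − X_C = -9300 Ω
Z = 2800 − j9300 Ω
|Z| = √(2800² + 9300²) = 9710 Ω

9710 Ω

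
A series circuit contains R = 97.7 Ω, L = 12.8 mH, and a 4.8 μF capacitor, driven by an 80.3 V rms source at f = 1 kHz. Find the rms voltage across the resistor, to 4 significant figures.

72.28 V

ω = 2πf = 6283 rad/s
X_L = ωL = 80.42 Ω
X_C = 1/(ωC) = 33.16 Ω
Net reactance X = X_L − X_C = 47.27 Ω
Z = 97.70 + j47.27 Ω
|Z| = √(97.70² + 47.27²) = 108.5 Ω
I = V/|Z| = 739.9 mA
V_R = I·|Z_R| = 0.7399 × 97.70 = 72.28 V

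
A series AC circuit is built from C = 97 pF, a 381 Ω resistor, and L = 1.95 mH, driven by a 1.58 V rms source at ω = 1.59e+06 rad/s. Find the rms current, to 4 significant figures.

X_L = ωL = 3100 Ω
X_C = 1/(ωC) = 6484 Ω
Net reactance X = X_L − X_C = -3383 Ω
Z = 381.0 − j3383 Ω
|Z| = √(381.0² + 3383²) = 3405 Ω
I = V/|Z| = 1.58/3405 = 464.1 μA

464.1 μA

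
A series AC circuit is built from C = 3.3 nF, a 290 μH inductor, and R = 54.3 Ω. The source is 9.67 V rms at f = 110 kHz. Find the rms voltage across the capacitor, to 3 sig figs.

17.4 V

ω = 2πf = 691200 rad/s
X_L = ωL = 200 Ω
X_C = 1/(ωC) = 438 Ω
Net reactance X = X_L − X_C = -238 Ω
Z = 54.3 − j238 Ω
|Z| = √(54.3² + 238²) = 244 Ω
I = V/|Z| = 39.6 mA
V_C = I·|Z_C| = 0.0396 × 438 = 17.4 V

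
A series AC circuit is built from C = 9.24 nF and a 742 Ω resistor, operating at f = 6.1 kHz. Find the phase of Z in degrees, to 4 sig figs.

-75.28°

ω = 2πf = 38330 rad/s
X_C = 1/(ωC) = 2824 Ω
Z = 742.0 − j2824 Ω
|Z| = √(742.0² + 2824²) = 2920 Ω
∠Z = arctan(-2824/742.0) = -75.28°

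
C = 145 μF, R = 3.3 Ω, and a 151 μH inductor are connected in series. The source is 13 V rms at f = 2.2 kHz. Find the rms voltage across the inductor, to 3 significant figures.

ω = 2πf = 13820 rad/s
X_L = ωL = 2.09 Ω
X_C = 1/(ωC) = 0.499 Ω
Net reactance X = X_L − X_C = 1.59 Ω
Z = 3.30 + j1.59 Ω
|Z| = √(3.30² + 1.59²) = 3.66 Ω
I = V/|Z| = 3.55 A
V_L = I·|Z_L| = 3.55 × 2.09 = 7.41 V

7.41 V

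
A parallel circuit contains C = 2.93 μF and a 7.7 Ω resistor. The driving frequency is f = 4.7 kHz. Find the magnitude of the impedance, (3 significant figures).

ω = 2πf = 29530 rad/s
X_C = 1/(ωC) = 11.6 Ω
Parallel: admittances add. Y = 1/R + jωC
Y = (0.130 + j0.0865) S
|Y| = 0.156 S → |Z| = 1/|Y| = 6.41 Ω, ∠Z = −∠Y = -33.7°

6.41 Ω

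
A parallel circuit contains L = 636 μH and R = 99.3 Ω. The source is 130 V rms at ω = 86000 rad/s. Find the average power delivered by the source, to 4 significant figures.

170.2 W

X_L = ωL = 54.70 Ω
Parallel: admittances add. Y = 1/R + 1/(jωL)
Y = (0.01007 − j0.01828) S
|Y| = 0.02087 S → |Z| = 1/|Y| = 47.91 Ω, ∠Z = −∠Y = 61.15°
I = V/|Z| = 2.713 A
P = VI cos φ = 130 × 2.713 × cos(61.15°) = 170.2 W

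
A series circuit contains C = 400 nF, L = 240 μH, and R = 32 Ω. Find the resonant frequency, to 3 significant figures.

16.2 kHz

ω₀ = 1/√(LC) = 1/√(0.00024 × 4e-07) = 102100 rad/s
f₀ = ω₀/(2π) = 16.2 kHz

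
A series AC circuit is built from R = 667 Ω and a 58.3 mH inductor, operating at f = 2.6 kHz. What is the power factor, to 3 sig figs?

ω = 2πf = 16340 rad/s
X_L = ωL = 952 Ω
Z = 667 + j952 Ω
|Z| = √(667² + 952²) = 1160 Ω
∠Z = arctan(952/667) = 55.0°
cos φ = cos(55.0°) = 0.574

0.574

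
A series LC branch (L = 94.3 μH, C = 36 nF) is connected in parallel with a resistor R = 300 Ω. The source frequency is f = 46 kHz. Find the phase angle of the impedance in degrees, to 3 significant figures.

-77.1°

ω = 2πf = 289000 rad/s
X_L = ωL = 27.3 Ω
X_C = 1/(ωC) = 96.1 Ω
Branch 1: Z₁ = R = 300 Ω
Branch 2 (series LC): Z₂ = j(X_L − X_C) = −j68.9 Ω
Parallel: Z = Z₁Z₂/(Z₁+Z₂), |Z| = 67.1 Ω, ∠Z = -77.1°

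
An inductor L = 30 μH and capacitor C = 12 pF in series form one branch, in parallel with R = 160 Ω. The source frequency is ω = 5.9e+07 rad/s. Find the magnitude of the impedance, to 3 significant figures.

146 Ω

X_L = ωL = 1770 Ω
X_C = 1/(ωC) = 1410 Ω
Branch 1: Z₁ = R = 160 Ω
Branch 2 (series LC): Z₂ = j(X_L − X_C) = j358 Ω
Parallel: Z = Z₁Z₂/(Z₁+Z₂), |Z| = 146 Ω, ∠Z = 24.1°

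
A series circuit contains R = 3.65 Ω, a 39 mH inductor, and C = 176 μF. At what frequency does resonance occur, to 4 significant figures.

60.75 Hz

ω₀ = 1/√(LC) = 1/√(0.039 × 0.000176) = 381.7 rad/s
f₀ = ω₀/(2π) = 60.75 Hz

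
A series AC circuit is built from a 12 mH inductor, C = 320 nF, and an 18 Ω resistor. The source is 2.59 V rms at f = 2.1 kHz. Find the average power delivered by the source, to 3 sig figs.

ω = 2πf = 13190 rad/s
X_L = ωL = 158 Ω
X_C = 1/(ωC) = 237 Ω
Net reactance X = X_L − X_C = -78.5 Ω
Z = 18.0 − j78.5 Ω
|Z| = √(18.0² + 78.5²) = 80.5 Ω
∠Z = arctan(-78.5/18.0) = -77.1°
I = V/|Z| = 32.2 mA
P = VI cos φ = 2.59 × 0.0322 × cos(-77.1°) = 18.6 mW

18.6 mW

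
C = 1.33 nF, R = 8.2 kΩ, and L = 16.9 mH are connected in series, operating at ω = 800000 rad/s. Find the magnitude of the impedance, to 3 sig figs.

15000 Ω

X_L = ωL = 13500 Ω
X_C = 1/(ωC) = 940 Ω
Net reactance X = X_L − X_C = 12600 Ω
Z = 8200 + j12600 Ω
|Z| = √(8200² + 12600²) = 15000 Ω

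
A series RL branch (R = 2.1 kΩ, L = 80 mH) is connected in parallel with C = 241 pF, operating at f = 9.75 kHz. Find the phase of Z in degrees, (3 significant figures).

64.9°

ω = 2πf = 61260 rad/s
X_L = ωL = 4900 Ω
X_C = 1/(ωC) = 67700 Ω
Branch 1 (R+jX_L): Z₁ = 2100 + j4900 Ω, |Z₁| = 5330 Ω
Branch 2 (−jX_C): Z₂ = −j67700 Ω
Parallel: Z = Z₁Z₂/(Z₁+Z₂), |Z| = 5740 Ω, ∠Z = 64.9°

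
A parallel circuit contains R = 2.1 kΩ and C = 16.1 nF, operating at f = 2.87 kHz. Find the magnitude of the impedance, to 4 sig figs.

ω = 2πf = 18030 rad/s
X_C = 1/(ωC) = 3444 Ω
Parallel: admittances add. Y = 1/R + jωC
Y = (0.0004762 + j0.0002903) S
|Y| = 0.0005577 S → |Z| = 1/|Y| = 1793 Ω, ∠Z = −∠Y = -31.37°

1793 Ω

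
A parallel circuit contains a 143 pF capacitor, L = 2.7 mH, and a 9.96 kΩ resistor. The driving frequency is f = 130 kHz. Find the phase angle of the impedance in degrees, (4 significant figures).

73.39°

ω = 2πf = 816800 rad/s
X_L = ωL = 2205 Ω
X_C = 1/(ωC) = 8561 Ω
Parallel: admittances add. Y = 1/R + 1/(jωL) + jωC
Y = (0.0001004 − j0.0003366) S
|Y| = 0.0003513 S → |Z| = 1/|Y| = 2847 Ω, ∠Z = −∠Y = 73.39°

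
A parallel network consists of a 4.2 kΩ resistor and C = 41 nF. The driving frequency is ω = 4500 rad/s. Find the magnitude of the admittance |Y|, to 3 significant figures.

X_C = 1/(ωC) = 5420 Ω
Parallel: admittances add. Y = 1/R + jωC
Y = (0.000238 + j0.000185) S
|Y| = 0.000301 S → |Z| = 1/|Y| = 3320 Ω, ∠Z = −∠Y = -37.8°

301 μS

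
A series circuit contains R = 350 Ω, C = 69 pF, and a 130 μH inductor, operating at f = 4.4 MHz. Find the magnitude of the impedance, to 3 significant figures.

3090 Ω

ω = 2πf = 2.765e+07 rad/s
X_L = ωL = 3590 Ω
X_C = 1/(ωC) = 524 Ω
Net reactance X = X_L − X_C = 3070 Ω
Z = 350 + j3070 Ω
|Z| = √(350² + 3070²) = 3090 Ω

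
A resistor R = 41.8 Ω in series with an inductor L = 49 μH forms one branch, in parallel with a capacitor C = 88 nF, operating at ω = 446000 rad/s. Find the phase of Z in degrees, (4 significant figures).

-57.44°

X_L = ωL = 21.85 Ω
X_C = 1/(ωC) = 25.48 Ω
Branch 1 (R+jX_L): Z₁ = 41.80 + j21.85 Ω, |Z₁| = 47.17 Ω
Branch 2 (−jX_C): Z₂ = −j25.48 Ω
Parallel: Z = Z₁Z₂/(Z₁+Z₂), |Z| = 28.64 Ω, ∠Z = -57.44°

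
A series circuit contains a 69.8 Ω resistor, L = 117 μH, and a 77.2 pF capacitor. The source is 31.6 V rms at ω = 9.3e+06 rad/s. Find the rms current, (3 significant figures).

101 mA

X_L = ωL = 1090 Ω
X_C = 1/(ωC) = 1390 Ω
Net reactance X = X_L − X_C = -305 Ω
Z = 69.8 − j305 Ω
|Z| = √(69.8² + 305²) = 313 Ω
I = V/|Z| = 31.6/313 = 101 mA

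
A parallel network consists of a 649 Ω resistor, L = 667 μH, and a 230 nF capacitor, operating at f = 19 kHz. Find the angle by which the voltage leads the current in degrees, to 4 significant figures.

-84.10°

ω = 2πf = 119400 rad/s
X_L = ωL = 79.63 Ω
X_C = 1/(ωC) = 36.42 Ω
Parallel: admittances add. Y = 1/R + 1/(jωL) + jωC
Y = (0.001541 + j0.01490) S
|Y| = 0.01498 S → |Z| = 1/|Y| = 66.76 Ω, ∠Z = −∠Y = -84.10°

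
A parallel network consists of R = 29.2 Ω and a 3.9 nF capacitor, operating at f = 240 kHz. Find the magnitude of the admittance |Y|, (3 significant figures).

34.7 mS

ω = 2πf = 1.508e+06 rad/s
X_C = 1/(ωC) = 170 Ω
Parallel: admittances add. Y = 1/R + jωC
Y = (0.0342 + j0.00588) S
|Y| = 0.0347 S → |Z| = 1/|Y| = 28.8 Ω, ∠Z = −∠Y = -9.74°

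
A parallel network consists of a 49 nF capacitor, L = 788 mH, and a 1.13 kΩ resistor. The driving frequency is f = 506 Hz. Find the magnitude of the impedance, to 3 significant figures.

ω = 2πf = 3179 rad/s
X_L = ωL = 2510 Ω
X_C = 1/(ωC) = 6420 Ω
Parallel: admittances add. Y = 1/R + 1/(jωL) + jωC
Y = (0.000885 − j0.000243) S
|Y| = 0.000918 S → |Z| = 1/|Y| = 1090 Ω, ∠Z = −∠Y = 15.4°

1090 Ω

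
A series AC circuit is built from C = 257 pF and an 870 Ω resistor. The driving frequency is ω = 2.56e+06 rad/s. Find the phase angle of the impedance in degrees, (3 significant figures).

X_C = 1/(ωC) = 1520 Ω
Z = 870 − j1520 Ω
|Z| = √(870² + 1520²) = 1750 Ω
∠Z = arctan(-1520/870) = -60.2°

-60.2°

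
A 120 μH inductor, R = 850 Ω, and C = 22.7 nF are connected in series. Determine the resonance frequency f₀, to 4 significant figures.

96.43 kHz

ω₀ = 1/√(LC) = 1/√(0.00012 × 2.27e-08) = 605900 rad/s
f₀ = ω₀/(2π) = 96.43 kHz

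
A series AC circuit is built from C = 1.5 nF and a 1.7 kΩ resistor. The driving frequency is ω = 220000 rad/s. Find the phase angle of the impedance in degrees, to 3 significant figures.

-60.7°

X_C = 1/(ωC) = 3030 Ω
Z = 1700 − j3030 Ω
|Z| = √(1700² + 3030²) = 3470 Ω
∠Z = arctan(-3030/1700) = -60.7°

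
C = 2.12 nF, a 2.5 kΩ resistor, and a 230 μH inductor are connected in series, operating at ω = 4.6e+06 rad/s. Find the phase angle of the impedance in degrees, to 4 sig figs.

X_L = ωL = 1058 Ω
X_C = 1/(ωC) = 102.5 Ω
Net reactance X = X_L − X_C = 955.5 Ω
Z = 2500 + j955.5 Ω
|Z| = √(2500² + 955.5²) = 2676 Ω
∠Z = arctan(955.5/2500) = 20.92°

20.92°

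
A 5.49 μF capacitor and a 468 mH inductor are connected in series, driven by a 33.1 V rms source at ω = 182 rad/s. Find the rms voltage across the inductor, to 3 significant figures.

X_L = ωL = 85.2 Ω
X_C = 1/(ωC) = 1000 Ω
Net reactance X = X_L − X_C = -916 Ω
Z = − j916 Ω
|Z| = √(0² + 916²) = 916 Ω
I = V/|Z| = 36.1 mA
V_L = I·|Z_L| = 0.0361 × 85.2 = 3.08 V

3.08 V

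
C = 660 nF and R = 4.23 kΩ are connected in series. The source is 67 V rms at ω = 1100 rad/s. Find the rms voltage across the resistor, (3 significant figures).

63.7 V

X_C = 1/(ωC) = 1380 Ω
Z = 4230 − j1380 Ω
|Z| = √(4230² + 1380²) = 4450 Ω
I = V/|Z| = 15.1 mA
V_R = I·|Z_R| = 0.0151 × 4230 = 63.7 V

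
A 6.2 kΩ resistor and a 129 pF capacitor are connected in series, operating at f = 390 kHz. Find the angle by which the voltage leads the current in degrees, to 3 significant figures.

-27.0°

ω = 2πf = 2.45e+06 rad/s
X_C = 1/(ωC) = 3160 Ω
Z = 6200 − j3160 Ω
|Z| = √(6200² + 3160²) = 6960 Ω
∠Z = arctan(-3160/6200) = -27.0°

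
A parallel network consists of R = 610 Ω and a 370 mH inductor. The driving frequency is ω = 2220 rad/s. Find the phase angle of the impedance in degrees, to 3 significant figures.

X_L = ωL = 821 Ω
Parallel: admittances add. Y = 1/R + 1/(jωL)
Y = (0.00164 − j0.00122) S
|Y| = 0.00204 S → |Z| = 1/|Y| = 490 Ω, ∠Z = −∠Y = 36.6°

36.6°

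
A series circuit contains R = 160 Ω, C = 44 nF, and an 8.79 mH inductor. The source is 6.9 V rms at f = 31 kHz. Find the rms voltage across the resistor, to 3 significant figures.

0.689 V

ω = 2πf = 194800 rad/s
X_L = ωL = 1710 Ω
X_C = 1/(ωC) = 117 Ω
Net reactance X = X_L − X_C = 1600 Ω
Z = 160 + j1600 Ω
|Z| = √(160² + 1600²) = 1600 Ω
I = V/|Z| = 4.30 mA
V_R = I·|Z_R| = 0.00430 × 160 = 0.689 V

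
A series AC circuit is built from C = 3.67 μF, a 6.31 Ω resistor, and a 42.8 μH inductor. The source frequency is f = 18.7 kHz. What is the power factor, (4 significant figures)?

ω = 2πf = 117500 rad/s
X_L = ωL = 5.029 Ω
X_C = 1/(ωC) = 2.319 Ω
Net reactance X = X_L − X_C = 2.710 Ω
Z = 6.310 + j2.710 Ω
|Z| = √(6.310² + 2.710²) = 6.867 Ω
∠Z = arctan(2.710/6.310) = 23.24°
cos φ = cos(23.24°) = 0.9189

0.9189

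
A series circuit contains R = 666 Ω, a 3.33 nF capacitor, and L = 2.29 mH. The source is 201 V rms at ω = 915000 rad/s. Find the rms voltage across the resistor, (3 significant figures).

70.9 V

X_L = ωL = 2100 Ω
X_C = 1/(ωC) = 328 Ω
Net reactance X = X_L − X_C = 1770 Ω
Z = 666 + j1770 Ω
|Z| = √(666² + 1770²) = 1890 Ω
I = V/|Z| = 106 mA
V_R = I·|Z_R| = 0.106 × 666 = 70.9 V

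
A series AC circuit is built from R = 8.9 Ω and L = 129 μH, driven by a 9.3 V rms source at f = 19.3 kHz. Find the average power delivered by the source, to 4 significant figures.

2.376 W

ω = 2πf = 121300 rad/s
X_L = ωL = 15.64 Ω
Z = 8.900 + j15.64 Ω
|Z| = √(8.900² + 15.64²) = 18.00 Ω
∠Z = arctan(15.64/8.900) = 60.36°
I = V/|Z| = 516.7 mA
P = VI cos φ = 9.3 × 0.5167 × cos(60.36°) = 2.376 W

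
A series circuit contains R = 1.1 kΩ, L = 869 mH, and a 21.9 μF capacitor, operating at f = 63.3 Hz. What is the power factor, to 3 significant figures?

0.979

ω = 2πf = 397.7 rad/s
X_L = ωL = 346 Ω
X_C = 1/(ωC) = 115 Ω
Net reactance X = X_L − X_C = 231 Ω
Z = 1100 + j231 Ω
|Z| = √(1100² + 231²) = 1120 Ω
∠Z = arctan(231/1100) = 11.9°
cos φ = cos(11.9°) = 0.979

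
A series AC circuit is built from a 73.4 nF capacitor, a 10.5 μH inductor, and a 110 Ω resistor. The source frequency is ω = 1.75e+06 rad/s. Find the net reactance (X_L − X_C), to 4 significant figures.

10.59 Ω

X_L = ωL = 18.38 Ω
X_C = 1/(ωC) = 7.785 Ω
X = 18.38 − 7.785 = 10.59 Ω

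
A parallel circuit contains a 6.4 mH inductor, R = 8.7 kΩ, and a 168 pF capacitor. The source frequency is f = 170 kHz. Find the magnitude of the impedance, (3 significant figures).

8360 Ω

ω = 2πf = 1.068e+06 rad/s
X_L = ωL = 6840 Ω
X_C = 1/(ωC) = 5570 Ω
Parallel: admittances add. Y = 1/R + 1/(jωL) + jωC
Y = (0.000115 + j3.32e-05) S
|Y| = 0.000120 S → |Z| = 1/|Y| = 8360 Ω, ∠Z = −∠Y = -16.1°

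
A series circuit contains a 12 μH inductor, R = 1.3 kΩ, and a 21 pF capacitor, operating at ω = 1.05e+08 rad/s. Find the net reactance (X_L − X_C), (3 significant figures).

806 Ω

X_L = ωL = 1260 Ω
X_C = 1/(ωC) = 454 Ω
X = 1260 − 454 = 806 Ω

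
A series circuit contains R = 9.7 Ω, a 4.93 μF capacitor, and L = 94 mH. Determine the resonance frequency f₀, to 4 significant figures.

ω₀ = 1/√(LC) = 1/√(0.094 × 4.93e-06) = 1469 rad/s
f₀ = ω₀/(2π) = 233.8 Hz

233.8 Hz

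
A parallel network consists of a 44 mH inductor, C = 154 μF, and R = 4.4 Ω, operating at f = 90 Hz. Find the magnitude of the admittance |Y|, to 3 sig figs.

ω = 2πf = 565.5 rad/s
X_L = ωL = 24.9 Ω
X_C = 1/(ωC) = 11.5 Ω
Parallel: admittances add. Y = 1/R + 1/(jωL) + jωC
Y = (0.227 + j0.0469) S
|Y| = 0.232 S → |Z| = 1/|Y| = 4.31 Ω, ∠Z = −∠Y = -11.7°

232 mS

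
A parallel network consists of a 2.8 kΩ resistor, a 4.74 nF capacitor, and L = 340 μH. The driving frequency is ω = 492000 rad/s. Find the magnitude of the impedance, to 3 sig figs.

X_L = ωL = 167 Ω
X_C = 1/(ωC) = 429 Ω
Parallel: admittances add. Y = 1/R + 1/(jωL) + jωC
Y = (0.000357 − j0.00365) S
|Y| = 0.00366 S → |Z| = 1/|Y| = 273 Ω, ∠Z = −∠Y = 84.4°

273 Ω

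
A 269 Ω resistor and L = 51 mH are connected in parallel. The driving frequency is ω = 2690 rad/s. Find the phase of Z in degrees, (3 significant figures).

X_L = ωL = 137 Ω
Parallel: admittances add. Y = 1/R + 1/(jωL)
Y = (0.00372 − j0.00729) S
|Y| = 0.00818 S → |Z| = 1/|Y| = 122 Ω, ∠Z = −∠Y = 63.0°

63.0°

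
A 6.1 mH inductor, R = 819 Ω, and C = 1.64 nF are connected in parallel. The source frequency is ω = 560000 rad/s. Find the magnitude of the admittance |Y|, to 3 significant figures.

1.37 mS

X_L = ωL = 3420 Ω
X_C = 1/(ωC) = 1090 Ω
Parallel: admittances add. Y = 1/R + 1/(jωL) + jωC
Y = (0.00122 + j0.000626) S
|Y| = 0.00137 S → |Z| = 1/|Y| = 729 Ω, ∠Z = −∠Y = -27.1°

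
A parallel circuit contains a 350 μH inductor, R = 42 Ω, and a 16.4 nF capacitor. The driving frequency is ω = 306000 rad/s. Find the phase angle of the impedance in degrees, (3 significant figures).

10.3°

X_L = ωL = 107 Ω
X_C = 1/(ωC) = 199 Ω
Parallel: admittances add. Y = 1/R + 1/(jωL) + jωC
Y = (0.0238 − j0.00432) S
|Y| = 0.0242 S → |Z| = 1/|Y| = 41.3 Ω, ∠Z = −∠Y = 10.3°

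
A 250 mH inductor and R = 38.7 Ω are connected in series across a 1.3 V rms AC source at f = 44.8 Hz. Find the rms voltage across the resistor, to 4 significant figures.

ω = 2πf = 281.5 rad/s
X_L = ωL = 70.37 Ω
Z = 38.70 + j70.37 Ω
|Z| = √(38.70² + 70.37²) = 80.31 Ω
I = V/|Z| = 16.19 mA
V_R = I·|Z_R| = 0.01619 × 38.70 = 0.6264 V

0.6264 V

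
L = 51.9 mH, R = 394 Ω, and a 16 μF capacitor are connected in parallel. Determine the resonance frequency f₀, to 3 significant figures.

ω₀ = 1/√(LC) = 1/√(0.0519 × 1.6e-05) = 1097 rad/s
f₀ = ω₀/(2π) = 175 Hz

175 Hz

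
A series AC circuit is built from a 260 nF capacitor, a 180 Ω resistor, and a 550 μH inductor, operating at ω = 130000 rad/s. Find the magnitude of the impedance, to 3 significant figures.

X_L = ωL = 71.5 Ω
X_C = 1/(ωC) = 29.6 Ω
Net reactance X = X_L − X_C = 41.9 Ω
Z = 180 + j41.9 Ω
|Z| = √(180² + 41.9²) = 185 Ω

185 Ω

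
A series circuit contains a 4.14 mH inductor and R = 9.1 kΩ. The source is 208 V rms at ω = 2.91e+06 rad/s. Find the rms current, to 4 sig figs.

X_L = ωL = 12050 Ω
Z = 9100 + j12050 Ω
|Z| = √(9100² + 12050²) = 15100 Ω
I = V/|Z| = 208/15100 = 13.78 mA

13.78 mA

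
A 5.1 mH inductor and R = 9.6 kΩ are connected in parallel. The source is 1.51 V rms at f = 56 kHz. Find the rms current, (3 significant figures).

ω = 2πf = 351900 rad/s
X_L = ωL = 1790 Ω
Parallel: admittances add. Y = 1/R + 1/(jωL)
Y = (0.000104 − j0.000557) S
|Y| = 0.000567 S → |Z| = 1/|Y| = 1760 Ω, ∠Z = −∠Y = 79.4°
I = V/|Z| = 1.51/1760 = 856 μA

856 μA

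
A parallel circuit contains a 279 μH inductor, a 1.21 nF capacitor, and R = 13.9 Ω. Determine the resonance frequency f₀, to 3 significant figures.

ω₀ = 1/√(LC) = 1/√(0.000279 × 1.21e-09) = 1.721e+06 rad/s
f₀ = ω₀/(2π) = 274 kHz

274 kHz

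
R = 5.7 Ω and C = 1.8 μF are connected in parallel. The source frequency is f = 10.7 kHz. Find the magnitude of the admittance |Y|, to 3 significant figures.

ω = 2πf = 67230 rad/s
X_C = 1/(ωC) = 8.26 Ω
Parallel: admittances add. Y = 1/R + jωC
Y = (0.175 + j0.121) S
|Y| = 0.213 S → |Z| = 1/|Y| = 4.69 Ω, ∠Z = −∠Y = -34.6°

213 mS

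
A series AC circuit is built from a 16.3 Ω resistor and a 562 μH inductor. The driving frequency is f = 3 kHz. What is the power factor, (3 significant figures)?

ω = 2πf = 18850 rad/s
X_L = ωL = 10.6 Ω
Z = 16.3 + j10.6 Ω
|Z| = √(16.3² + 10.6²) = 19.4 Ω
∠Z = arctan(10.6/16.3) = 33.0°
cos φ = cos(33.0°) = 0.838

0.838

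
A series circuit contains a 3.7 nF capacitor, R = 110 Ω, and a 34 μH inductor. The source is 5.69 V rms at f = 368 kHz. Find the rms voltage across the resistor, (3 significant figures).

5.37 V

ω = 2πf = 2.312e+06 rad/s
X_L = ωL = 78.6 Ω
X_C = 1/(ωC) = 117 Ω
Net reactance X = X_L − X_C = -38.3 Ω
Z = 110 − j38.3 Ω
|Z| = √(110² + 38.3²) = 116 Ω
I = V/|Z| = 48.9 mA
V_R = I·|Z_R| = 0.0489 × 110 = 5.37 V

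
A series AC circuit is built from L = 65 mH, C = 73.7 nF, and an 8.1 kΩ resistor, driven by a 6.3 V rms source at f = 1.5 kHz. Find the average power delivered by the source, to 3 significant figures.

ω = 2πf = 9425 rad/s
X_L = ωL = 613 Ω
X_C = 1/(ωC) = 1440 Ω
Net reactance X = X_L − X_C = -827 Ω
Z = 8100 − j827 Ω
|Z| = √(8100² + 827²) = 8140 Ω
∠Z = arctan(-827/8100) = -5.83°
I = V/|Z| = 774 μA
P = VI cos φ = 6.3 × 0.000774 × cos(-5.83°) = 4.85 mW

4.85 mW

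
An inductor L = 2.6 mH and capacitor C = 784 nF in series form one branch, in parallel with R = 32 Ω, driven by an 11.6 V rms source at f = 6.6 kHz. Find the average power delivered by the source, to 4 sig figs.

ω = 2πf = 41470 rad/s
X_L = ωL = 107.8 Ω
X_C = 1/(ωC) = 30.76 Ω
Branch 1: Z₁ = R = 32.00 Ω
Branch 2 (series LC): Z₂ = j(X_L − X_C) = j77.06 Ω
Parallel: Z = Z₁Z₂/(Z₁+Z₂), |Z| = 29.55 Ω, ∠Z = 22.55°
I = V/|Z| = 392.5 mA
P = VI cos φ = 11.6 × 0.3925 × cos(22.55°) = 4.205 W

4.205 W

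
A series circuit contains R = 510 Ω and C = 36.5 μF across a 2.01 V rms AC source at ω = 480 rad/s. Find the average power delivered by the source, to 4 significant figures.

7.824 mW

X_C = 1/(ωC) = 57.08 Ω
Z = 510.0 − j57.08 Ω
|Z| = √(510.0² + 57.08²) = 513.2 Ω
∠Z = arctan(-57.08/510.0) = -6.386°
I = V/|Z| = 3.917 mA
P = VI cos φ = 2.01 × 0.003917 × cos(-6.386°) = 7.824 mW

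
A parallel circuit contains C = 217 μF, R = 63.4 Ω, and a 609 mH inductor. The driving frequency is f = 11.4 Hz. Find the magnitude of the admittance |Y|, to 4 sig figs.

17.41 mS

ω = 2πf = 71.63 rad/s
X_L = ωL = 43.62 Ω
X_C = 1/(ωC) = 64.34 Ω
Parallel: admittances add. Y = 1/R + 1/(jωL) + jωC
Y = (0.01577 − j0.007381) S
|Y| = 0.01741 S → |Z| = 1/|Y| = 57.42 Ω, ∠Z = −∠Y = 25.08°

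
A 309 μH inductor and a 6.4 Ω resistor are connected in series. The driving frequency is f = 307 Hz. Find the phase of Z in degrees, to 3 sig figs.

ω = 2πf = 1929 rad/s
X_L = ωL = 0.596 Ω
Z = 6.40 + j0.596 Ω
|Z| = √(6.40² + 0.596²) = 6.43 Ω
∠Z = arctan(0.596/6.40) = 5.32°

5.32°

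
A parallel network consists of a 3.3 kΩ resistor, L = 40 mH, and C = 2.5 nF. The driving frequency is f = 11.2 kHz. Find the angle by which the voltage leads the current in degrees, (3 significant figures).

30.6°

ω = 2πf = 70370 rad/s
X_L = ωL = 2810 Ω
X_C = 1/(ωC) = 5680 Ω
Parallel: admittances add. Y = 1/R + 1/(jωL) + jωC
Y = (0.000303 − j0.000179) S
|Y| = 0.000352 S → |Z| = 1/|Y| = 2840 Ω, ∠Z = −∠Y = 30.6°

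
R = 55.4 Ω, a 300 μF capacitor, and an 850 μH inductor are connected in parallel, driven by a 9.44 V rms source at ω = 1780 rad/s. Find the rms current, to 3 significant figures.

X_L = ωL = 1.51 Ω
X_C = 1/(ωC) = 1.87 Ω
Parallel: admittances add. Y = 1/R + 1/(jωL) + jωC
Y = (0.0181 − j0.127) S
|Y| = 0.128 S → |Z| = 1/|Y| = 7.80 Ω, ∠Z = −∠Y = 81.9°
I = V/|Z| = 9.44/7.80 = 1.21 A

1.21 A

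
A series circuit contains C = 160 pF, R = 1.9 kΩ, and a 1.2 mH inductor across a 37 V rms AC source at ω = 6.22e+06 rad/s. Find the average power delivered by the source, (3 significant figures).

X_L = ωL = 7460 Ω
X_C = 1/(ωC) = 1000 Ω
Net reactance X = X_L − X_C = 6460 Ω
Z = 1900 + j6460 Ω
|Z| = √(1900² + 6460²) = 6730 Ω
∠Z = arctan(6460/1900) = 73.6°
I = V/|Z| = 5.50 mA
P = VI cos φ = 37 × 0.00550 × cos(73.6°) = 57.4 mW

57.4 mW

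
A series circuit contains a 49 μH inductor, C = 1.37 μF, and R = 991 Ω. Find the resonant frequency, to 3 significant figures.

ω₀ = 1/√(LC) = 1/√(4.9e-05 × 1.37e-06) = 122100 rad/s
f₀ = ω₀/(2π) = 19.4 kHz

19.4 kHz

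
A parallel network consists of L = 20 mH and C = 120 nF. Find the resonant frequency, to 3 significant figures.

ω₀ = 1/√(LC) = 1/√(0.02 × 1.2e-07) = 20410 rad/s
f₀ = ω₀/(2π) = 3.25 kHz

3.25 kHz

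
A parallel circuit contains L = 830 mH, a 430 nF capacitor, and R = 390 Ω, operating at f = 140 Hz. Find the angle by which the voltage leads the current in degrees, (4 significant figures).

21.14°

ω = 2πf = 879.6 rad/s
X_L = ωL = 730.1 Ω
X_C = 1/(ωC) = 2644 Ω
Parallel: admittances add. Y = 1/R + 1/(jωL) + jωC
Y = (0.002564 − j0.0009914) S
|Y| = 0.002749 S → |Z| = 1/|Y| = 363.8 Ω, ∠Z = −∠Y = 21.14°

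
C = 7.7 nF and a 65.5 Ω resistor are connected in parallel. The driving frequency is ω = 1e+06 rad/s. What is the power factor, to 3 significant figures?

0.893

X_C = 1/(ωC) = 130 Ω
Parallel: admittances add. Y = 1/R + jωC
Y = (0.0153 + j0.00770) S
|Y| = 0.0171 S → |Z| = 1/|Y| = 58.5 Ω, ∠Z = −∠Y = -26.8°
cos φ = cos(-26.8°) = 0.893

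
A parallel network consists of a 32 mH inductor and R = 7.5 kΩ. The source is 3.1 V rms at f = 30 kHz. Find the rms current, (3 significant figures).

ω = 2πf = 188500 rad/s
X_L = ωL = 6030 Ω
Parallel: admittances add. Y = 1/R + 1/(jωL)
Y = (0.000133 − j0.000166) S
|Y| = 0.000213 S → |Z| = 1/|Y| = 4700 Ω, ∠Z = −∠Y = 51.2°
I = V/|Z| = 3.1/4700 = 660 μA

660 μA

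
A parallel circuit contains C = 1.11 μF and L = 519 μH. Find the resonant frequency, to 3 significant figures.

ω₀ = 1/√(LC) = 1/√(0.000519 × 1.11e-06) = 41660 rad/s
f₀ = ω₀/(2π) = 6.63 kHz

6.63 kHz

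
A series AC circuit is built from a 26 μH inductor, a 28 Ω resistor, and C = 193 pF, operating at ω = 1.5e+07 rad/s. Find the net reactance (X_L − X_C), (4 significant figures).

44.58 Ω

X_L = ωL = 390.0 Ω
X_C = 1/(ωC) = 345.4 Ω
X = 390.0 − 345.4 = 44.58 Ω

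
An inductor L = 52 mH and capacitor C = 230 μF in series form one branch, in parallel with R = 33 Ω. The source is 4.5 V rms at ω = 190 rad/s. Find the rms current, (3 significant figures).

372 mA

X_L = ωL = 9.88 Ω
X_C = 1/(ωC) = 22.9 Ω
Branch 1: Z₁ = R = 33.0 Ω
Branch 2 (series LC): Z₂ = j(X_L − X_C) = −j13.0 Ω
Parallel: Z = Z₁Z₂/(Z₁+Z₂), |Z| = 12.1 Ω, ∠Z = -68.5°
I = V/|Z| = 4.5/12.1 = 372 mA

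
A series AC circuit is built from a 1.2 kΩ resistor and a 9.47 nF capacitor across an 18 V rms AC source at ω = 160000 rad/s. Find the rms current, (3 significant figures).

X_C = 1/(ωC) = 660 Ω
Z = 1200 − j660 Ω
|Z| = √(1200² + 660²) = 1370 Ω
I = V/|Z| = 18/1370 = 13.1 mA

13.1 mA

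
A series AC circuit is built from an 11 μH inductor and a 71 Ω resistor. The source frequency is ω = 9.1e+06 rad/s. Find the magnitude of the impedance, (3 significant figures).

123 Ω

X_L = ωL = 100 Ω
Z = 71.0 + j100 Ω
|Z| = √(71.0² + 100²) = 123 Ω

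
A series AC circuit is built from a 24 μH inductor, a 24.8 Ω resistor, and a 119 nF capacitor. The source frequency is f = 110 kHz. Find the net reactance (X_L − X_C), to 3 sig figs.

ω = 2πf = 691200 rad/s
X_L = ωL = 16.6 Ω
X_C = 1/(ωC) = 12.2 Ω
X = 16.6 − 12.2 = 4.43 Ω

4.43 Ω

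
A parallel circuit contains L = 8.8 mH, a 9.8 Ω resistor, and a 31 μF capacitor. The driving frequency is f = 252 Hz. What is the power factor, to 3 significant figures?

0.976

ω = 2πf = 1583 rad/s
X_L = ωL = 13.9 Ω
X_C = 1/(ωC) = 20.4 Ω
Parallel: admittances add. Y = 1/R + 1/(jωL) + jωC
Y = (0.102 − j0.0227) S
|Y| = 0.105 S → |Z| = 1/|Y| = 9.57 Ω, ∠Z = −∠Y = 12.5°
cos φ = cos(12.5°) = 0.976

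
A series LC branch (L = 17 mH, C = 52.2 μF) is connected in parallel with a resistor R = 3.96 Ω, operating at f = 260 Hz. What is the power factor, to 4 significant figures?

ω = 2πf = 1634 rad/s
X_L = ωL = 27.77 Ω
X_C = 1/(ωC) = 11.73 Ω
Branch 1: Z₁ = R = 3.960 Ω
Branch 2 (series LC): Z₂ = j(X_L − X_C) = j16.04 Ω
Parallel: Z = Z₁Z₂/(Z₁+Z₂), |Z| = 3.845 Ω, ∠Z = 13.86°
cos φ = cos(13.86°) = 0.9709

0.9709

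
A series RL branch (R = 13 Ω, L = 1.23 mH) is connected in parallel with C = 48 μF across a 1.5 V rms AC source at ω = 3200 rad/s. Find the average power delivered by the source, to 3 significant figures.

159 mW

X_L = ωL = 3.94 Ω
X_C = 1/(ωC) = 6.51 Ω
Branch 1 (R+jX_L): Z₁ = 13.0 + j3.94 Ω, |Z₁| = 13.6 Ω
Branch 2 (−jX_C): Z₂ = −j6.51 Ω
Parallel: Z = Z₁Z₂/(Z₁+Z₂), |Z| = 6.67 Ω, ∠Z = -62.0°
I = V/|Z| = 225 mA
P = VI cos φ = 1.5 × 0.225 × cos(-62.0°) = 159 mW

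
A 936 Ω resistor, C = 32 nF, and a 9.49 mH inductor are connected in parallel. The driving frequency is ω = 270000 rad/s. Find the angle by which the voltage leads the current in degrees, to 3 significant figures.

-82.6°

X_L = ωL = 2560 Ω
X_C = 1/(ωC) = 116 Ω
Parallel: admittances add. Y = 1/R + 1/(jωL) + jωC
Y = (0.00107 + j0.00825) S
|Y| = 0.00832 S → |Z| = 1/|Y| = 120 Ω, ∠Z = −∠Y = -82.6°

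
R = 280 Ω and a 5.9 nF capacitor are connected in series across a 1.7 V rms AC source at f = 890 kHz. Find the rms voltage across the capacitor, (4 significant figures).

0.1830 V

ω = 2πf = 5.592e+06 rad/s
X_C = 1/(ωC) = 30.31 Ω
Z = 280.0 − j30.31 Ω
|Z| = √(280.0² + 30.31²) = 281.6 Ω
I = V/|Z| = 6.036 mA
V_C = I·|Z_C| = 0.006036 × 30.31 = 0.1830 V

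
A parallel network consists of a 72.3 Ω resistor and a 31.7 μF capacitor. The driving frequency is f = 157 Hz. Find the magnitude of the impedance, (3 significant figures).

ω = 2πf = 986.5 rad/s
X_C = 1/(ωC) = 32.0 Ω
Parallel: admittances add. Y = 1/R + jωC
Y = (0.0138 + j0.0313) S
|Y| = 0.0342 S → |Z| = 1/|Y| = 29.2 Ω, ∠Z = −∠Y = -66.1°

29.2 Ω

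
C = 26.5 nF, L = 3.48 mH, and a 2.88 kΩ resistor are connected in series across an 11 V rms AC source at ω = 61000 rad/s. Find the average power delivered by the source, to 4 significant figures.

X_L = ωL = 212.3 Ω
X_C = 1/(ωC) = 618.6 Ω
Net reactance X = X_L − X_C = -406.3 Ω
Z = 2880 − j406.3 Ω
|Z| = √(2880² + 406.3²) = 2909 Ω
∠Z = arctan(-406.3/2880) = -8.031°
I = V/|Z| = 3.782 mA
P = VI cos φ = 11 × 0.003782 × cos(-8.031°) = 41.19 mW

41.19 mW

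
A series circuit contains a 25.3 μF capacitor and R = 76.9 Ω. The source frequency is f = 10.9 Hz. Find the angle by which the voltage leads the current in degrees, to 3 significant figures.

ω = 2πf = 68.49 rad/s
X_C = 1/(ωC) = 577 Ω
Z = 76.9 − j577 Ω
|Z| = √(76.9² + 577²) = 582 Ω
∠Z = arctan(-577/76.9) = -82.4°

-82.4°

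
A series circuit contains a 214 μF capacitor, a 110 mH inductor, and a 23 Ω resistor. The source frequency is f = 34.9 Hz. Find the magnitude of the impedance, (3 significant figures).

ω = 2πf = 219.3 rad/s
X_L = ωL = 24.1 Ω
X_C = 1/(ωC) = 21.3 Ω
Net reactance X = X_L − X_C = 2.81 Ω
Z = 23.0 + j2.81 Ω
|Z| = √(23.0² + 2.81²) = 23.2 Ω

23.2 Ω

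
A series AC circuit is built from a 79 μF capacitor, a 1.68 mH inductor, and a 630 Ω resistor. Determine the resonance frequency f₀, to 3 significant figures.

ω₀ = 1/√(LC) = 1/√(0.00168 × 7.9e-05) = 2745 rad/s
f₀ = ω₀/(2π) = 437 Hz

437 Hz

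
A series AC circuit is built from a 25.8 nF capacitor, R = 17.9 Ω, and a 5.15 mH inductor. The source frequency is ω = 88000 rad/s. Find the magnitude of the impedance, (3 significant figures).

X_L = ωL = 453 Ω
X_C = 1/(ωC) = 440 Ω
Net reactance X = X_L − X_C = 12.7 Ω
Z = 17.9 + j12.7 Ω
|Z| = √(17.9² + 12.7²) = 22.0 Ω

22.0 Ω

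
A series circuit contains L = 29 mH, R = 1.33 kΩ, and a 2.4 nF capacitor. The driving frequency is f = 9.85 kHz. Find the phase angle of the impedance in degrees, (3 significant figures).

-74.9°

ω = 2πf = 61890 rad/s
X_L = ωL = 1790 Ω
X_C = 1/(ωC) = 6730 Ω
Net reactance X = X_L − X_C = -4940 Ω
Z = 1330 − j4940 Ω
|Z| = √(1330² + 4940²) = 5110 Ω
∠Z = arctan(-4940/1330) = -74.9°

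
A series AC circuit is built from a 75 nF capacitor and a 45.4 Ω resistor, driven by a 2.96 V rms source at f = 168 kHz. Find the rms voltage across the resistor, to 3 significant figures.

2.85 V

ω = 2πf = 1.056e+06 rad/s
X_C = 1/(ωC) = 12.6 Ω
Z = 45.4 − j12.6 Ω
|Z| = √(45.4² + 12.6²) = 47.1 Ω
I = V/|Z| = 62.8 mA
V_R = I·|Z_R| = 0.0628 × 45.4 = 2.85 V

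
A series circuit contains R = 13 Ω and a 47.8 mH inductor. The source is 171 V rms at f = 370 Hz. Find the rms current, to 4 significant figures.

1.528 A

ω = 2πf = 2325 rad/s
X_L = ωL = 111.1 Ω
Z = 13.00 + j111.1 Ω
|Z| = √(13.00² + 111.1²) = 111.9 Ω
I = V/|Z| = 171/111.9 = 1.528 A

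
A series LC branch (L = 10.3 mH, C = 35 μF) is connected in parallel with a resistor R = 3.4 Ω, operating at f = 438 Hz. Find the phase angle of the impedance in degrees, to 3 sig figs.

10.7°

ω = 2πf = 2752 rad/s
X_L = ωL = 28.3 Ω
X_C = 1/(ωC) = 10.4 Ω
Branch 1: Z₁ = R = 3.40 Ω
Branch 2 (series LC): Z₂ = j(X_L − X_C) = j18.0 Ω
Parallel: Z = Z₁Z₂/(Z₁+Z₂), |Z| = 3.34 Ω, ∠Z = 10.7°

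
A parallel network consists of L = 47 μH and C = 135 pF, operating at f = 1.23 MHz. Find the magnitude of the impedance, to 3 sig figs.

585 Ω

ω = 2πf = 7.728e+06 rad/s
X_L = ωL = 363 Ω
X_C = 1/(ωC) = 958 Ω
Parallel: admittances add. Y = 1/(jωL) + jωC
Y = (0 − j0.00171) S
|Y| = 0.00171 S → |Z| = 1/|Y| = 585 Ω, ∠Z = −∠Y = 90.0°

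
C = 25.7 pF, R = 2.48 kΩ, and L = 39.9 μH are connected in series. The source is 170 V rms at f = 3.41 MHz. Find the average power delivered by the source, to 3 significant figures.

10.1 W

ω = 2πf = 2.143e+07 rad/s
X_L = ωL = 855 Ω
X_C = 1/(ωC) = 1820 Ω
Net reactance X = X_L − X_C = -961 Ω
Z = 2480 − j961 Ω
|Z| = √(2480² + 961²) = 2660 Ω
∠Z = arctan(-961/2480) = -21.2°
I = V/|Z| = 63.9 mA
P = VI cos φ = 170 × 0.0639 × cos(-21.2°) = 10.1 W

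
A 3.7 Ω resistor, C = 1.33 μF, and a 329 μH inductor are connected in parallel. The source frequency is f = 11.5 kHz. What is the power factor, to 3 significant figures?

ω = 2πf = 72260 rad/s
X_L = ωL = 23.8 Ω
X_C = 1/(ωC) = 10.4 Ω
Parallel: admittances add. Y = 1/R + 1/(jωL) + jωC
Y = (0.270 + j0.0540) S
|Y| = 0.276 S → |Z| = 1/|Y| = 3.63 Ω, ∠Z = −∠Y = -11.3°
cos φ = cos(-11.3°) = 0.981

0.981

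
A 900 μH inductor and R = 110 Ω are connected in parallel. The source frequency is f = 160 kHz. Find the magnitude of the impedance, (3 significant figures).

ω = 2πf = 1.005e+06 rad/s
X_L = ωL = 905 Ω
Parallel: admittances add. Y = 1/R + 1/(jωL)
Y = (0.00909 − j0.00111) S
|Y| = 0.00916 S → |Z| = 1/|Y| = 109 Ω, ∠Z = −∠Y = 6.93°

109 Ω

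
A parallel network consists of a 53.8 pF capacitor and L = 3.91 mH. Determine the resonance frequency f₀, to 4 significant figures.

347.0 kHz

ω₀ = 1/√(LC) = 1/√(0.00391 × 5.38e-11) = 2.18e+06 rad/s
f₀ = ω₀/(2π) = 347.0 kHz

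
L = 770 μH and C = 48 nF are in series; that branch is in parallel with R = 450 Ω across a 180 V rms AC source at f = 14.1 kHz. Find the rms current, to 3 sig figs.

ω = 2πf = 88590 rad/s
X_L = ωL = 68.2 Ω
X_C = 1/(ωC) = 235 Ω
Branch 1: Z₁ = R = 450 Ω
Branch 2 (series LC): Z₂ = j(X_L − X_C) = −j167 Ω
Parallel: Z = Z₁Z₂/(Z₁+Z₂), |Z| = 157 Ω, ∠Z = -69.6°
I = V/|Z| = 180/157 = 1.15 A

1.15 A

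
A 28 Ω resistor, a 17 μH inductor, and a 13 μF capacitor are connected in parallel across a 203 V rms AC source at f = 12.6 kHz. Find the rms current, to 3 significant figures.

ω = 2πf = 79170 rad/s
X_L = ωL = 1.35 Ω
X_C = 1/(ωC) = 0.972 Ω
Parallel: admittances add. Y = 1/R + 1/(jωL) + jωC
Y = (0.0357 + j0.286) S
|Y| = 0.288 S → |Z| = 1/|Y| = 3.47 Ω, ∠Z = −∠Y = -82.9°
I = V/|Z| = 203/3.47 = 58.5 A

58.5 A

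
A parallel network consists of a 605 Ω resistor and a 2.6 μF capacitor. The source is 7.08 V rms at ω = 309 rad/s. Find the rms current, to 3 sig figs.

X_C = 1/(ωC) = 1240 Ω
Parallel: admittances add. Y = 1/R + jωC
Y = (0.00165 + j0.000803) S
|Y| = 0.00184 S → |Z| = 1/|Y| = 544 Ω, ∠Z = −∠Y = -25.9°
I = V/|Z| = 7.08/544 = 13.0 mA

13.0 mA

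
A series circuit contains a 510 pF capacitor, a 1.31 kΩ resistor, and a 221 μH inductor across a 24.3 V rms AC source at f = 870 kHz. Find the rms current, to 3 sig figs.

ω = 2πf = 5.466e+06 rad/s
X_L = ωL = 1210 Ω
X_C = 1/(ωC) = 359 Ω
Net reactance X = X_L − X_C = 849 Ω
Z = 1310 + j849 Ω
|Z| = √(1310² + 849²) = 1560 Ω
I = V/|Z| = 24.3/1560 = 15.6 mA

15.6 mA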